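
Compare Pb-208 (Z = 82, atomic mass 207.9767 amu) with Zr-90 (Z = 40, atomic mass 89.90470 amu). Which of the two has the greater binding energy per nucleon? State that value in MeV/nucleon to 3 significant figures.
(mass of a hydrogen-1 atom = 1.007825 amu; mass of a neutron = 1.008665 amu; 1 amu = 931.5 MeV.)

Zr-90; 8.71 MeV/nucleon

Pb-208: Σm = 82(1.007825) + 126(1.008665) = 209.733440 amu; Δm = 1.756740 amu; E_B = 1636.4 MeV; E_B/A = 7.867 MeV
Zr-90: Σm = 40(1.007825) + 50(1.008665) = 90.746250 amu; Δm = 0.841550 amu; E_B = 783.90 MeV; E_B/A = 8.710 MeV
Zr-90 has the higher binding energy per nucleon, so it is the more tightly bound nucleus.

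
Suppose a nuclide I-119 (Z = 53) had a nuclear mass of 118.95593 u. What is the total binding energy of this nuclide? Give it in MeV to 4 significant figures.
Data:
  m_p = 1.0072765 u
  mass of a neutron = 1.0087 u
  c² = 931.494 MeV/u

The nucleus contains 53 protons and 119 − 53 = 66 neutrons.
Total constituent mass: 53 × 1.0072765 + 66 × 1.0087 = 119.9598545 u
Mass defect Δm = 119.9598545 − 118.95593 = 1.0039245 u
Binding energy = Δm·c² = 1.0039245 × 931.494 MeV/u = 935.1496 MeV

935.1 MeV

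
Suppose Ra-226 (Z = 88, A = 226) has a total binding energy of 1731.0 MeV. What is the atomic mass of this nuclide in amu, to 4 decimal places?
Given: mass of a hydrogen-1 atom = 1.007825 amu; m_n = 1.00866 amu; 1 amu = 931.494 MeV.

226.0254 amu

Mass defect = 1731.0 MeV / (931.494 MeV/amu) = 1.858305 amu
Constituent mass = 88(1.007825) + 138(1.00866) = 227.883680 amu
Atomic mass = 227.883680 − 1.858305 = 226.025375 amu ≈ 226.0254 amu (to 4 decimal places)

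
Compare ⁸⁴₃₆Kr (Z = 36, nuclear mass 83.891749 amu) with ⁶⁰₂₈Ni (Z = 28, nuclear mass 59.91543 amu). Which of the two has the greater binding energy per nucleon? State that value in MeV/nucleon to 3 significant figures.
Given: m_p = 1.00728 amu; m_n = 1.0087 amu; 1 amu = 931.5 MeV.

⁸⁴₃₆Kr: Σm = 36(1.00728) + 48(1.0087) = 84.67968 amu; Δm = 0.787931 amu; E_B = 733.96 MeV; E_B/A = 8.738 MeV
⁶⁰₂₈Ni: Σm = 28(1.00728) + 32(1.0087) = 60.48224 amu; Δm = 0.56681 amu; E_B = 527.98 MeV; E_B/A = 8.800 MeV
⁶⁰₂₈Ni has the higher binding energy per nucleon, so it is the more tightly bound nucleus.

⁶⁰₂₈Ni; 8.80 MeV/nucleon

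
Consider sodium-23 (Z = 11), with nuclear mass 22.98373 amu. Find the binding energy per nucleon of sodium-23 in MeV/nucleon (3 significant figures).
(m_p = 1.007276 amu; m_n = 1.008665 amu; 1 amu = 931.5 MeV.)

Mass of separated nucleons = 11(1.007276) + 12(1.008665) = 11.080036 + 12.103980 = 23.184016 amu
The mass defect is 23.184016 − 22.98373 = 0.200286 amu.
Converting to energy: 0.200286 amu × 931.5 MeV/amu = 186.566 MeV
Dividing by A = 23 gives 8.112 MeV per nucleon.

8.11 MeV/nucleon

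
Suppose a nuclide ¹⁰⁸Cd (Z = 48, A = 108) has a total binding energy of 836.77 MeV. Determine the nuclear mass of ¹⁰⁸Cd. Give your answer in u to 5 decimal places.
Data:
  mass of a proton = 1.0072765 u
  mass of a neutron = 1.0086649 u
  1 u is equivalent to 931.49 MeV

Mass defect = 836.77 MeV / (931.49 MeV/u) = 0.8983135 u
Constituent mass = 48(1.0072765) + 60(1.0086649) = 108.8691660 u
Nuclear mass = 108.8691660 − 0.8983135 = 107.9708525 u ≈ 107.97085 u (to 5 decimal places)

107.97085 u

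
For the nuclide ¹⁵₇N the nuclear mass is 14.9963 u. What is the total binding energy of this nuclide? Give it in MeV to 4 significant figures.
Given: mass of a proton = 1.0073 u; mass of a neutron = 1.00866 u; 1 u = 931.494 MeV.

115.6 MeV

Total constituent mass: 7 × 1.0073 + 8 × 1.00866 = 15.12038 u
Δm = 15.12038 − 14.9963 = 0.12408 u
E_B = 0.12408 × 931.494 = 115.580 MeV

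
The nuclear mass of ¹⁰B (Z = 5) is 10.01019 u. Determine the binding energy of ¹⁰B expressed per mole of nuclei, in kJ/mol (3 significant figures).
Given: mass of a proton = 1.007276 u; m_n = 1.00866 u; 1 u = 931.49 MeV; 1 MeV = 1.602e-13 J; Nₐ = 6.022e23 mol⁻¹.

Total constituent mass: 5 × 1.007276 + 5 × 1.00866 = 10.079680 u
The mass defect is 10.079680 − 10.01019 = 0.069490 u.
E_B = 0.069490 × 931.49 = 64.7292 MeV
Per nucleus in joules: 64.7292 MeV × 1.602e-13 J/MeV = 1.0370e-11 J
Per mole: 1.0370e-11 J × 6.022e23 mol⁻¹ = 6.2448e+12 J/mol

6.24e+09 kJ/mol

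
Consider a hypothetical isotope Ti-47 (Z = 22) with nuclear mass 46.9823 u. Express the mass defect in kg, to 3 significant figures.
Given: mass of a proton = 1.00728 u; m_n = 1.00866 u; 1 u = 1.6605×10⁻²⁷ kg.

6.55e-28 kg

The nucleus contains 22 protons and 47 − 22 = 25 neutrons.
Mass of separated nucleons = 22(1.00728) + 25(1.00866) = 22.16016 + 25.21650 = 47.37666 u
The mass defect is 47.37666 − 46.9823 = 0.39436 u.
In SI units: 0.39436 u × 1.6605×10⁻²⁷ kg/u = 6.5483e-28 kg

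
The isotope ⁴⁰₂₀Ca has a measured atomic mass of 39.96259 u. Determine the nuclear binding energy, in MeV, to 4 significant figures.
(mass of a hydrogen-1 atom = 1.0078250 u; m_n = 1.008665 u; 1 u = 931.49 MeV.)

342.1 MeV

The nucleus contains 20 protons and 40 − 20 = 20 neutrons.
Σm = 20·m(¹H) + 20·m_n = 20.1565000 + 20.173300 = 40.3298000 u
Δm = 40.3298000 − 39.96259 = 0.3672100 u
E_B = 0.3672100 × 931.49 = 342.052 MeV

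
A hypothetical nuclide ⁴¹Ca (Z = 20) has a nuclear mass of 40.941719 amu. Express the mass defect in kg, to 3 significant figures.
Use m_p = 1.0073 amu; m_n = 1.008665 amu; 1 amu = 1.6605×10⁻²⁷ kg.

Σm = 20·m_p + 21·m_n = 20.1460 + 21.181965 = 41.327965 amu
The mass defect is 41.327965 − 40.941719 = 0.386246 amu.
In SI units: 0.386246 amu × 1.6605×10⁻²⁷ kg/amu = 6.4136e-28 kg

6.41e-28 kg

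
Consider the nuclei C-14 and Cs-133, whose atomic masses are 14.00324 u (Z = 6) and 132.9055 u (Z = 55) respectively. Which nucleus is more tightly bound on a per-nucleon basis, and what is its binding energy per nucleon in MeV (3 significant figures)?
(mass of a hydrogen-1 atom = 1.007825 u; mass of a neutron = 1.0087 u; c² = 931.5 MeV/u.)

Cs-133; 8.43 MeV/nucleon

C-14: Σm = 6(1.007825) + 8(1.0087) = 14.116550 u; Δm = 0.113310 u; E_B = 105.55 MeV; E_B/A = 7.539 MeV
Cs-133: Σm = 55(1.007825) + 78(1.0087) = 134.108975 u; Δm = 1.203475 u; E_B = 1121.0 MeV; E_B/A = 8.429 MeV
Cs-133 has the higher binding energy per nucleon, so it is the more tightly bound nucleus.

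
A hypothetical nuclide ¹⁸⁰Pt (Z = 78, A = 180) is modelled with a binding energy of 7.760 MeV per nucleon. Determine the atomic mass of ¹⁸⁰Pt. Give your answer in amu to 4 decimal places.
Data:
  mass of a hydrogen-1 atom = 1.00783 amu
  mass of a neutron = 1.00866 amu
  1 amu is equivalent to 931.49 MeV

179.9945 amu

Total binding energy = 180 × 7.760 = 1396.800 MeV
Mass defect = 1396.800 MeV / (931.49 MeV/amu) = 1.499533 amu
Constituent mass = 78(1.00783) + 102(1.00866) = 181.49406 amu
Atomic mass = 181.49406 − 1.499533 = 179.994527 amu ≈ 179.9945 amu (to 4 decimal places)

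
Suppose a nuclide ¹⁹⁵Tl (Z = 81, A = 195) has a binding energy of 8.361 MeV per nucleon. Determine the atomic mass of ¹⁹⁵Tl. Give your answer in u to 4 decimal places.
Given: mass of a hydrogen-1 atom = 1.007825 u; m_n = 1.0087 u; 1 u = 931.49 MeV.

194.8753 u

Total binding energy = 195 × 8.361 = 1630.395 MeV
Mass defect = 1630.395 MeV / (931.49 MeV/u) = 1.750309 u
Constituent mass = 81(1.007825) + 114(1.0087) = 196.625625 u
Atomic mass = 196.625625 − 1.750309 = 194.875316 u ≈ 194.8753 u (to 4 decimal places)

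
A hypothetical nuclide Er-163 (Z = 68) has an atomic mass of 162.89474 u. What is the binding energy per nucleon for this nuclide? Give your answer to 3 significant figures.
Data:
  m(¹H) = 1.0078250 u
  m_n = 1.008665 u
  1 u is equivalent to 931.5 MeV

Mass of separated nucleons = 68(1.0078250) + 95(1.008665) = 68.5321000 + 95.823175 = 164.3552750 u
Mass defect Δm = 164.3552750 − 162.89474 = 1.4605350 u
Binding energy = Δm·c² = 1.4605350 × 931.5 MeV/u = 1360.49 MeV
BE/A = 1360.49 MeV / 163 = 8.347 MeV/nucleon

8.35 MeV/nucleon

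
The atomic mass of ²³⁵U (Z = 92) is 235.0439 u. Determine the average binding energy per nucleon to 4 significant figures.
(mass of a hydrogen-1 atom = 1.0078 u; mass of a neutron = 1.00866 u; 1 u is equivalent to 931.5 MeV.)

With 92 protons and 143 neutrons (A = 235):
Mass of separated nucleons = 92(1.0078) + 143(1.00866) = 92.7176 + 144.23838 = 236.95598 u
Δm = 236.95598 − 235.0439 = 1.91208 u
Converting to energy: 1.91208 u × 931.5 MeV/u = 1781.10 MeV
BE/A = 1781.10 MeV / 235 = 7.579 MeV/nucleon

7.579 MeV/nucleon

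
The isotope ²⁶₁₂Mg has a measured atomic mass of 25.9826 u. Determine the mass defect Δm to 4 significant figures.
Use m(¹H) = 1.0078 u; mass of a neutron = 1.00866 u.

Z = 12, so N = A − Z = 26 − 12 = 14.
Mass of separated nucleons = 12(1.0078) + 14(1.00866) = 12.0936 + 14.12124 = 26.21484 u
Mass defect Δm = 26.21484 − 25.9826 = 0.23224 u

0.2322 u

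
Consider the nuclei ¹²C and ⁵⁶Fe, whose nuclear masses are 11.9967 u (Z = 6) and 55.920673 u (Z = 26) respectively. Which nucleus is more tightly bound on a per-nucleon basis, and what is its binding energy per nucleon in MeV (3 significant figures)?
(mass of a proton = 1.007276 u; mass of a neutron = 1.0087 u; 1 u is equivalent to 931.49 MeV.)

¹²C: Σm = 6(1.007276) + 6(1.0087) = 12.095856 u; Δm = 0.099156 u; E_B = 92.363 MeV; E_B/A = 7.697 MeV
⁵⁶Fe: Σm = 26(1.007276) + 30(1.0087) = 56.450176 u; Δm = 0.529503 u; E_B = 493.23 MeV; E_B/A = 8.808 MeV
⁵⁶Fe has the higher binding energy per nucleon, so it is the more tightly bound nucleus.

⁵⁶Fe; 8.81 MeV/nucleon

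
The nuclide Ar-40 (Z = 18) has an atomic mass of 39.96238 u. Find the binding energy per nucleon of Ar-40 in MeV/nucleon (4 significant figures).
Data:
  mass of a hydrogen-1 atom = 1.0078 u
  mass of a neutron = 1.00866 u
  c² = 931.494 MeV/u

8.582 MeV/nucleon

With 18 protons and 22 neutrons (A = 40):
Σm = 18·m(¹H) + 22·m_n = 18.1404 + 22.19052 = 40.33092 u
Δm = 40.33092 − 39.96238 = 0.36854 u
Binding energy = Δm·c² = 0.36854 × 931.494 MeV/u = 343.293 MeV
Per nucleon: 343.293 / 40 = 8.582 MeV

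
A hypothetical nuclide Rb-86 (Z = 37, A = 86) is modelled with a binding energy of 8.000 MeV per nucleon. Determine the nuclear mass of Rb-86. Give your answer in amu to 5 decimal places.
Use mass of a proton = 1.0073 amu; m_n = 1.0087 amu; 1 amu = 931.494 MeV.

85.95780 amu

Total binding energy = 86 × 8.000 = 688.000 MeV
Mass defect = 688.000 MeV / (931.494 MeV/amu) = 0.7385984 amu
Constituent mass = 37(1.0073) + 49(1.0087) = 86.6964 amu
Nuclear mass = 86.6964 − 0.7385984 = 85.9578016 amu ≈ 85.95780 amu (to 5 decimal places)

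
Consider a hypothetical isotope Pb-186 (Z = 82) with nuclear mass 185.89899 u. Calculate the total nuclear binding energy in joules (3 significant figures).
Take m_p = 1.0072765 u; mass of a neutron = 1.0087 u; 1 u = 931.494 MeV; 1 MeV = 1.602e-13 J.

Total constituent mass: 82 × 1.0072765 + 104 × 1.0087 = 187.5014730 u
Mass defect Δm = 187.5014730 − 185.89899 = 1.6024830 u
Converting to energy: 1.6024830 u × 931.494 MeV/u = 1492.70 MeV
In joules: 1492.70 MeV × 1.602e-13 J/MeV = 2.3913e-10 J

2.39e-10 J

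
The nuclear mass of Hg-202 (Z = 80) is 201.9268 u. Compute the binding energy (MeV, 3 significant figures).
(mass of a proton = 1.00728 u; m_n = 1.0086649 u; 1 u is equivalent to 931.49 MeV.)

Z = 80, so N = A − Z = 202 − 80 = 122.
Σm = 80·m_p + 122·m_n = 80.58240 + 123.0571178 = 203.6395178 u
The mass defect is 203.6395178 − 201.9268 = 1.7127178 u.
Converting to energy: 1.7127178 u × 931.49 MeV/u = 1595.38 MeV

1600 MeV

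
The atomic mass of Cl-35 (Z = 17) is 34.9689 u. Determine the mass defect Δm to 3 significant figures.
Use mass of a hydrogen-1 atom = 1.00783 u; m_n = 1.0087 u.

0.321 u

With 17 protons and 18 neutrons (A = 35):
Total constituent mass: 17 × 1.00783 + 18 × 1.0087 = 35.28971 u
The mass defect is 35.28971 − 34.9689 = 0.32081 u.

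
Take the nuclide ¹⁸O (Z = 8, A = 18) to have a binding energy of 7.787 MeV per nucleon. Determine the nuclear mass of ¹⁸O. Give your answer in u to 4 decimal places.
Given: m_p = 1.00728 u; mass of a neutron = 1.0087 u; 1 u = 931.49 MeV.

Total binding energy = 18 × 7.787 = 140.166 MeV
Mass defect = 140.166 MeV / (931.49 MeV/u) = 0.150475 u
Constituent mass = 8(1.00728) + 10(1.0087) = 18.14524 u
Nuclear mass = 18.14524 − 0.150475 = 17.994765 u ≈ 17.9948 u (to 4 decimal places)

17.9948 u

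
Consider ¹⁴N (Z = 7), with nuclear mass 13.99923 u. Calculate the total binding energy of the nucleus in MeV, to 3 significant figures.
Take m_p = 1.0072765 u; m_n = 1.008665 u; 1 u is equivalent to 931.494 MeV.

105 MeV

Z = 7, so N = A − Z = 14 − 7 = 7.
Mass of separated nucleons = 7(1.0072765) + 7(1.008665) = 7.0509355 + 7.060655 = 14.1115905 u
Δm = 14.1115905 − 13.99923 = 0.1123605 u
Converting to energy: 0.1123605 u × 931.494 MeV/u = 104.663 MeV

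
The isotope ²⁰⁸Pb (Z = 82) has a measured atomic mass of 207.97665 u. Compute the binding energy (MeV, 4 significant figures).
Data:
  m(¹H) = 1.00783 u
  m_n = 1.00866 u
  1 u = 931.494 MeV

The nucleus contains 82 protons and 208 − 82 = 126 neutrons.
Σm = 82·m(¹H) + 126·m_n = 82.64206 + 127.09116 = 209.73322 u
Δm = 209.73322 − 207.97665 = 1.75657 u
Converting to energy: 1.75657 u × 931.494 MeV/u = 1636.23 MeV

1636 MeV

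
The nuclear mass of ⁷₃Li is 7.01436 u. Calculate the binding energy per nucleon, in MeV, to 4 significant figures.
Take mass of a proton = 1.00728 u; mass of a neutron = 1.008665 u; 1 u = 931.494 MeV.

5.608 MeV/nucleon

Total constituent mass: 3 × 1.00728 + 4 × 1.008665 = 7.056500 u
Δm = 7.056500 − 7.01436 = 0.042140 u
Converting to energy: 0.042140 u × 931.494 MeV/u = 39.2532 MeV
Per nucleon: 39.2532 / 7 = 5.608 MeV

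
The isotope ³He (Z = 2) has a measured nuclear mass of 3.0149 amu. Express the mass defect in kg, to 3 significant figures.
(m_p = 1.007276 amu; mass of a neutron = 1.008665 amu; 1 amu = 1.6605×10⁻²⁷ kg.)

1.38e-29 kg

Z = 2, so N = A − Z = 3 − 2 = 1.
Σm = 2·m_p + 1·m_n = 2.014552 + 1.008665 = 3.023217 amu
Mass defect Δm = 3.023217 − 3.0149 = 0.008317 amu
In SI units: 0.008317 amu × 1.6605×10⁻²⁷ kg/amu = 1.3810e-29 kg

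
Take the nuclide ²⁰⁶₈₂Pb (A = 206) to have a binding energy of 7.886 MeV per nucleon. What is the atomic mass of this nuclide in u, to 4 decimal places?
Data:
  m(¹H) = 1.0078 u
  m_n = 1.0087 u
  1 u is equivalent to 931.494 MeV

Total binding energy = 206 × 7.886 = 1624.516 MeV
Mass defect = 1624.516 MeV / (931.494 MeV/u) = 1.743990 u
Constituent mass = 82(1.0078) + 124(1.0087) = 207.7184 u
Atomic mass = 207.7184 − 1.743990 = 205.974410 u ≈ 205.9744 u (to 4 decimal places)

205.9744 u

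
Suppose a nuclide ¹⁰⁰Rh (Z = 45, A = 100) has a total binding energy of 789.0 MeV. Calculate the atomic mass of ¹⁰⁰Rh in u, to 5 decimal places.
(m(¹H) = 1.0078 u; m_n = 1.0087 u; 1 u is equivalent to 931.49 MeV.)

99.98247 u

Mass defect = 789.0 MeV / (931.49 MeV/u) = 0.8470300 u
Constituent mass = 45(1.0078) + 55(1.0087) = 100.8295 u
Atomic mass = 100.8295 − 0.8470300 = 99.9824700 u ≈ 99.98247 u (to 5 decimal places)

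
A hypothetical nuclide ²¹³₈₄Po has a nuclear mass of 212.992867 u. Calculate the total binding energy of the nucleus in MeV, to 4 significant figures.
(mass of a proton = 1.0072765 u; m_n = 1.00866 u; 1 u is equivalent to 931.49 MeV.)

1617 MeV

Mass of separated nucleons = 84(1.0072765) + 129(1.00866) = 84.6112260 + 130.11714 = 214.7283660 u
The mass defect is 214.7283660 − 212.992867 = 1.7354990 u.
Binding energy = Δm·c² = 1.7354990 × 931.49 MeV/u = 1616.60 MeV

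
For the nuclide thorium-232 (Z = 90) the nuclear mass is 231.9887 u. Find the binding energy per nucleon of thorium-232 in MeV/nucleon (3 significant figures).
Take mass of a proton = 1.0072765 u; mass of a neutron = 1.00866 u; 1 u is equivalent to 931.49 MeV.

Σm = 90·m_p + 142·m_n = 90.6548850 + 143.22972 = 233.8846050 u
The mass defect is 233.8846050 − 231.9887 = 1.8959050 u.
E_B = 1.8959050 × 931.49 = 1766.02 MeV
BE/A = 1766.02 MeV / 232 = 7.612 MeV/nucleon

7.61 MeV/nucleon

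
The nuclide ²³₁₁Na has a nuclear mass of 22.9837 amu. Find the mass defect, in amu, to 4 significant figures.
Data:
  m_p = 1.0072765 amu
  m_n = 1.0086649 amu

Σm = 11·m_p + 12·m_n = 11.0800415 + 12.1039788 = 23.1840203 amu
Mass defect Δm = 23.1840203 − 22.9837 = 0.2003203 amu

0.2003 amu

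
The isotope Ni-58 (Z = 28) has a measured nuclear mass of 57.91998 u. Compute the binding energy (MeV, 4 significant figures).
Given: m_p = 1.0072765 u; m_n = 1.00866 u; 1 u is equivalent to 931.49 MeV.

506.3 MeV

The nucleus contains 28 protons and 58 − 28 = 30 neutrons.
Total constituent mass: 28 × 1.0072765 + 30 × 1.00866 = 58.4635420 u
The mass defect is 58.4635420 − 57.91998 = 0.5435620 u.
E_B = 0.5435620 × 931.49 = 506.323 MeV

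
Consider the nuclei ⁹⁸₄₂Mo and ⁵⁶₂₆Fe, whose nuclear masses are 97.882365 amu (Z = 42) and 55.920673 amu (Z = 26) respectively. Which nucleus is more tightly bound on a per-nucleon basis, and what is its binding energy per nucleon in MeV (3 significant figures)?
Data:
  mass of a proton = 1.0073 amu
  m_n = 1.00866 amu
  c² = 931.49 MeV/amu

⁵⁶₂₆Fe; 8.80 MeV/nucleon

⁹⁸₄₂Mo: Σm = 42(1.0073) + 56(1.00866) = 98.79156 amu; Δm = 0.909195 amu; E_B = 846.91 MeV; E_B/A = 8.642 MeV
⁵⁶₂₆Fe: Σm = 26(1.0073) + 30(1.00866) = 56.44960 amu; Δm = 0.528927 amu; E_B = 492.69 MeV; E_B/A = 8.798 MeV
⁵⁶₂₆Fe has the higher binding energy per nucleon, so it is the more tightly bound nucleus.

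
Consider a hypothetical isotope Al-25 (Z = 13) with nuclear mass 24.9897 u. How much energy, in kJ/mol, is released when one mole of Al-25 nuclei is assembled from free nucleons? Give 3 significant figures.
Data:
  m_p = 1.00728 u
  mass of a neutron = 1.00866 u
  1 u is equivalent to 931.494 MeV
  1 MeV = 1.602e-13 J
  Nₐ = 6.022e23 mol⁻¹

1.88e+10 kJ/mol

With 13 protons and 12 neutrons (A = 25):
Total constituent mass: 13 × 1.00728 + 12 × 1.00866 = 25.19856 u
Mass defect Δm = 25.19856 − 24.9897 = 0.20886 u
E_B = 0.20886 × 931.494 = 194.552 MeV
Per nucleus in joules: 194.552 MeV × 1.602e-13 J/MeV = 3.1167e-11 J
Per mole: 3.1167e-11 J × 6.022e23 mol⁻¹ = 1.8769e+13 J/mol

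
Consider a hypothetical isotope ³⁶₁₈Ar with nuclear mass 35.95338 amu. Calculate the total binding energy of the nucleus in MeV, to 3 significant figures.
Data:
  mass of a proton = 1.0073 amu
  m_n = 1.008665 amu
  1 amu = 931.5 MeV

311 MeV

Mass of separated nucleons = 18(1.0073) + 18(1.008665) = 18.1314 + 18.155970 = 36.287370 amu
Mass defect Δm = 36.287370 − 35.95338 = 0.333990 amu
E_B = 0.333990 × 931.5 = 311.112 MeV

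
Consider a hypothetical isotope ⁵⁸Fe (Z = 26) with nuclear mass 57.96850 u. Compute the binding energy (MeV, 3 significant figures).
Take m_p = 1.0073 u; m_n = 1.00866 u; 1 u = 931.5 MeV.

Z = 26, so N = A − Z = 58 − 26 = 32.
Total constituent mass: 26 × 1.0073 + 32 × 1.00866 = 58.46692 u
Δm = 58.46692 − 57.96850 = 0.49842 u
Converting to energy: 0.49842 u × 931.5 MeV/u = 464.278 MeV

464 MeV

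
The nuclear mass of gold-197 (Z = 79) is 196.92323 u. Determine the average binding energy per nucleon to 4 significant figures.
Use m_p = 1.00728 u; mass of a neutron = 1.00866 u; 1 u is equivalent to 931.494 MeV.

Z = 79, so N = A − Z = 197 − 79 = 118.
Total constituent mass: 79 × 1.00728 + 118 × 1.00866 = 198.59700 u
Mass defect Δm = 198.59700 − 196.92323 = 1.67377 u
E_B = 1.67377 × 931.494 = 1559.11 MeV
Dividing by A = 197 gives 7.914 MeV per nucleon.

7.914 MeV/nucleon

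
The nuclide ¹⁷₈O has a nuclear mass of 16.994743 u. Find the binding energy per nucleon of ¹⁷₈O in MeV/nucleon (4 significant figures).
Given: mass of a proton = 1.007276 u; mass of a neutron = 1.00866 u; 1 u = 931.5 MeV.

7.748 MeV/nucleon

Total constituent mass: 8 × 1.007276 + 9 × 1.00866 = 17.136148 u
Δm = 17.136148 − 16.994743 = 0.141405 u
Binding energy = Δm·c² = 0.141405 × 931.5 MeV/u = 131.719 MeV
Dividing by A = 17 gives 7.748 MeV per nucleon.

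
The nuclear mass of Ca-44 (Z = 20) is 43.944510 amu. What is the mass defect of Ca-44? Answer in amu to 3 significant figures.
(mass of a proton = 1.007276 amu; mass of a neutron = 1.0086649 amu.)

0.409 amu

The nucleus contains 20 protons and 44 − 20 = 24 neutrons.
Total constituent mass: 20 × 1.007276 + 24 × 1.0086649 = 44.3534776 amu
Mass defect Δm = 44.3534776 − 43.944510 = 0.4089676 amu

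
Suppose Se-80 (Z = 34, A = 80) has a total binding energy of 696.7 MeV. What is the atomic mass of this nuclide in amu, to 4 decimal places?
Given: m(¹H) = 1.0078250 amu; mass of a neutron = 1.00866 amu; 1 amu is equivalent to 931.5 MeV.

Mass defect = 696.7 MeV / (931.5 MeV/amu) = 0.747933 amu
Constituent mass = 34(1.0078250) + 46(1.00866) = 80.6644100 amu
Atomic mass = 80.6644100 − 0.747933 = 79.9164770 amu ≈ 79.9165 amu (to 4 decimal places)

79.9165 amu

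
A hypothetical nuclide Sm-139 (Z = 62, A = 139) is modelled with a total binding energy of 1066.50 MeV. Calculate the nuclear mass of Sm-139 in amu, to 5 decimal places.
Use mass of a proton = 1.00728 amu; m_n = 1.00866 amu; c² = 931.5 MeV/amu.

Mass defect = 1066.50 MeV / (931.5 MeV/amu) = 1.1449275 amu
Constituent mass = 62(1.00728) + 77(1.00866) = 140.11818 amu
Nuclear mass = 140.11818 − 1.1449275 = 138.9732525 amu ≈ 138.97325 amu (to 5 decimal places)

138.97325 amu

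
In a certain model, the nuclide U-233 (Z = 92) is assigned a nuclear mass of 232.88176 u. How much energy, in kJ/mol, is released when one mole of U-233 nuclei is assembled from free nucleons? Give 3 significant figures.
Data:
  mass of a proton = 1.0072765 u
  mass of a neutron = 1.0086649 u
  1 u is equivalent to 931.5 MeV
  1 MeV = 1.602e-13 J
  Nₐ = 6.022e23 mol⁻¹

The nucleus contains 92 protons and 233 − 92 = 141 neutrons.
Σm = 92·m_p + 141·m_n = 92.6694380 + 142.2217509 = 234.8911889 u
Δm = 234.8911889 − 232.88176 = 2.0094289 u
E_B = 2.0094289 × 931.5 = 1871.78 MeV
Per nucleus in joules: 1871.78 MeV × 1.602e-13 J/MeV = 2.9986e-10 J
Per mole: 2.9986e-10 J × 6.022e23 mol⁻¹ = 1.8058e+14 J/mol

1.81e+11 kJ/mol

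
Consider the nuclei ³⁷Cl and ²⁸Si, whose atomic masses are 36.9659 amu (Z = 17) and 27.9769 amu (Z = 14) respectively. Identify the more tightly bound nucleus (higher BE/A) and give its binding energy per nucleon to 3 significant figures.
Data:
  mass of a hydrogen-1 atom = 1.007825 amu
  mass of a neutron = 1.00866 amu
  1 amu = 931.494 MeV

³⁷Cl: Σm = 17(1.007825) + 20(1.00866) = 37.306225 amu; Δm = 0.340325 amu; E_B = 317.01 MeV; E_B/A = 8.568 MeV
²⁸Si: Σm = 14(1.007825) + 14(1.00866) = 28.230790 amu; Δm = 0.253890 amu; E_B = 236.50 MeV; E_B/A = 8.446 MeV
³⁷Cl has the higher binding energy per nucleon, so it is the more tightly bound nucleus.

³⁷Cl; 8.57 MeV/nucleon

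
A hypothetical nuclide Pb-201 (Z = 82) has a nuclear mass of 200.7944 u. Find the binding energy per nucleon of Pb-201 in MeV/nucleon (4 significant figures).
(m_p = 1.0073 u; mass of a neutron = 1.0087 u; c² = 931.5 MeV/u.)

The nucleus contains 82 protons and 201 − 82 = 119 neutrons.
Mass of separated nucleons = 82(1.0073) + 119(1.0087) = 82.5986 + 120.0353 = 202.6339 u
The mass defect is 202.6339 − 200.7944 = 1.8395 u.
E_B = 1.8395 × 931.5 = 1713.49 MeV
BE/A = 1713.49 MeV / 201 = 8.525 MeV/nucleon

8.525 MeV/nucleon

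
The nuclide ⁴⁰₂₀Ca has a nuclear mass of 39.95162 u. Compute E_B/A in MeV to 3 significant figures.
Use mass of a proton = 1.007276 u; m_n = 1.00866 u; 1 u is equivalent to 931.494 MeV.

8.55 MeV/nucleon

Z = 20, so N = A − Z = 40 − 20 = 20.
Mass of separated nucleons = 20(1.007276) + 20(1.00866) = 20.145520 + 20.17320 = 40.318720 u
The mass defect is 40.318720 − 39.95162 = 0.367100 u.
Binding energy = Δm·c² = 0.367100 × 931.494 MeV/u = 341.951 MeV
BE/A = 341.951 MeV / 40 = 8.549 MeV/nucleon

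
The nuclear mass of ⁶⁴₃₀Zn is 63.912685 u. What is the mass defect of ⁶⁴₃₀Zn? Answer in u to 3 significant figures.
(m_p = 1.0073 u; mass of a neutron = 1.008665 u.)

The nucleus contains 30 protons and 64 − 30 = 34 neutrons.
Total constituent mass: 30 × 1.0073 + 34 × 1.008665 = 64.513610 u
Δm = 64.513610 − 63.912685 = 0.600925 u

0.601 u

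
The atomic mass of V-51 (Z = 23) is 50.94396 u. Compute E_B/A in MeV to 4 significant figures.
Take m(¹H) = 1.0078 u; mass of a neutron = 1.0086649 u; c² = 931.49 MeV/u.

The nucleus contains 23 protons and 51 − 23 = 28 neutrons.
Total constituent mass: 23 × 1.0078 + 28 × 1.0086649 = 51.4220172 u
Δm = 51.4220172 − 50.94396 = 0.4780572 u
Converting to energy: 0.4780572 u × 931.49 MeV/u = 445.306 MeV
Dividing by A = 51 gives 8.731 MeV per nucleon.

8.731 MeV/nucleon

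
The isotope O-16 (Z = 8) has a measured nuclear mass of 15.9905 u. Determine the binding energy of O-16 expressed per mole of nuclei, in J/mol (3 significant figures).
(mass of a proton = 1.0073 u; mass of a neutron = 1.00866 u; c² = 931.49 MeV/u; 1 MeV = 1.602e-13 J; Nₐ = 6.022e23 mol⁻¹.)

1.23e+13 J/mol

Z = 8, so N = A − Z = 16 − 8 = 8.
Mass of separated nucleons = 8(1.0073) + 8(1.00866) = 8.0584 + 8.06928 = 16.12768 u
Δm = 16.12768 − 15.9905 = 0.13718 u
Converting to energy: 0.13718 u × 931.49 MeV/u = 127.782 MeV
Per nucleus in joules: 127.782 MeV × 1.602e-13 J/MeV = 2.0471e-11 J
Per mole: 2.0471e-11 J × 6.022e23 mol⁻¹ = 1.2328e+13 J/mol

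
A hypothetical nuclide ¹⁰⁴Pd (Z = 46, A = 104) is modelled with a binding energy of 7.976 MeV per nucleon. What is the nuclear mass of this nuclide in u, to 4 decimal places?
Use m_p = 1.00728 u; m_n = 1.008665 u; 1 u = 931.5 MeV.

Total binding energy = 104 × 7.976 = 829.504 MeV
Mass defect = 829.504 MeV / (931.5 MeV/u) = 0.890503 u
Constituent mass = 46(1.00728) + 58(1.008665) = 104.837450 u
Nuclear mass = 104.837450 − 0.890503 = 103.946947 u ≈ 103.9469 u (to 4 decimal places)

103.9469 u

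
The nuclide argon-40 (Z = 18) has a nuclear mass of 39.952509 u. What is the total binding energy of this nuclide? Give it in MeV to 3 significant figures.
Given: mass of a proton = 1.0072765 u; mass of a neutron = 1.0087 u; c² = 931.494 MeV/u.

Σm = 18·m_p + 22·m_n = 18.1309770 + 22.1914 = 40.3223770 u
Mass defect Δm = 40.3223770 − 39.952509 = 0.3698680 u
Converting to energy: 0.3698680 u × 931.494 MeV/u = 344.530 MeV

345 MeV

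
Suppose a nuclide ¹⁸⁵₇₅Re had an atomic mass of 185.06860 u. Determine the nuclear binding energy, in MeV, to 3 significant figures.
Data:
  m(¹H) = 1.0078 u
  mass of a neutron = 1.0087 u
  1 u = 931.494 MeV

Total constituent mass: 75 × 1.0078 + 110 × 1.0087 = 186.5420 u
Mass defect Δm = 186.5420 − 185.06860 = 1.47340 u
Converting to energy: 1.47340 u × 931.494 MeV/u = 1372.46 MeV

1370 MeV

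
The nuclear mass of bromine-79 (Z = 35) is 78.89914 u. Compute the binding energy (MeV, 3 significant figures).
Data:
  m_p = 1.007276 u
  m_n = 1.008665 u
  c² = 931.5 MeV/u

686 MeV

Mass of separated nucleons = 35(1.007276) + 44(1.008665) = 35.254660 + 44.381260 = 79.635920 u
The mass defect is 79.635920 − 78.89914 = 0.736780 u.
E_B = 0.736780 × 931.5 = 686.311 MeV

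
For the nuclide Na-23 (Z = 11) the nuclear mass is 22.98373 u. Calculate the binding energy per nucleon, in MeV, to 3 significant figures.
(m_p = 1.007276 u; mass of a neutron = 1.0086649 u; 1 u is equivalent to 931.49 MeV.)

Total constituent mass: 11 × 1.007276 + 12 × 1.0086649 = 23.1840148 u
The mass defect is 23.1840148 − 22.98373 = 0.2002848 u.
Binding energy = Δm·c² = 0.2002848 × 931.49 MeV/u = 186.563 MeV
Dividing by A = 23 gives 8.111 MeV per nucleon.

8.11 MeV/nucleon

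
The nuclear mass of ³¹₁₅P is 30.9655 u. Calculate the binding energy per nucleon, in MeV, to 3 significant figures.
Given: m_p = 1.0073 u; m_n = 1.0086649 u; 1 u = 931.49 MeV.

Z = 15, so N = A − Z = 31 − 15 = 16.
Mass of separated nucleons = 15(1.0073) + 16(1.0086649) = 15.1095 + 16.1386384 = 31.2481384 u
The mass defect is 31.2481384 − 30.9655 = 0.2826384 u.
Binding energy = Δm·c² = 0.2826384 × 931.49 MeV/u = 263.275 MeV
Per nucleon: 263.275 / 31 = 8.493 MeV

8.49 MeV/nucleon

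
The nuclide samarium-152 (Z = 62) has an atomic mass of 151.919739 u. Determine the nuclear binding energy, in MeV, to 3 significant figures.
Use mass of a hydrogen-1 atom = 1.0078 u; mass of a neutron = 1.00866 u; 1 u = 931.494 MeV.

1250 MeV

With 62 protons and 90 neutrons (A = 152):
Σm = 62·m(¹H) + 90·m_n = 62.4836 + 90.77940 = 153.26300 u
The mass defect is 153.26300 − 151.919739 = 1.343261 u.
E_B = 1.343261 × 931.494 = 1251.24 MeV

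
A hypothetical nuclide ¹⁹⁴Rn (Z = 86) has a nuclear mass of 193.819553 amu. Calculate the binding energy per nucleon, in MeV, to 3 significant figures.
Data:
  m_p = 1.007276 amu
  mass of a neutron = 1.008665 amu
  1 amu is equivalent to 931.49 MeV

8.36 MeV/nucleon

Total constituent mass: 86 × 1.007276 + 108 × 1.008665 = 195.561556 amu
Δm = 195.561556 − 193.819553 = 1.742003 amu
Converting to energy: 1.742003 amu × 931.49 MeV/amu = 1622.66 MeV
Dividing by A = 194 gives 8.364 MeV per nucleon.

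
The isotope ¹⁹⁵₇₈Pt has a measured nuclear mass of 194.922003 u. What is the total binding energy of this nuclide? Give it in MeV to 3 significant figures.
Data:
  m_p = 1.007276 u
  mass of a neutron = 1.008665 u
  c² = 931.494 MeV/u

The nucleus contains 78 protons and 195 − 78 = 117 neutrons.
Mass of separated nucleons = 78(1.007276) + 117(1.008665) = 78.567528 + 118.013805 = 196.581333 u
Mass defect Δm = 196.581333 − 194.922003 = 1.659330 u
Binding energy = Δm·c² = 1.659330 × 931.494 MeV/u = 1545.66 MeV

1550 MeV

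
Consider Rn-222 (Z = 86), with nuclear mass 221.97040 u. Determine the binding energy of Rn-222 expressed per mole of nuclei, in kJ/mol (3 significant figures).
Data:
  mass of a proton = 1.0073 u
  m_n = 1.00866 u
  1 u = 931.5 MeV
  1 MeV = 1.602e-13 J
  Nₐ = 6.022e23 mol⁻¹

With 86 protons and 136 neutrons (A = 222):
Total constituent mass: 86 × 1.0073 + 136 × 1.00866 = 223.80556 u
Mass defect Δm = 223.80556 − 221.97040 = 1.83516 u
Binding energy = Δm·c² = 1.83516 × 931.5 MeV/u = 1709.45 MeV
Per nucleus in joules: 1709.45 MeV × 1.602e-13 J/MeV = 2.7385e-10 J
Per mole: 2.7385e-10 J × 6.022e23 mol⁻¹ = 1.6491e+14 J/mol

1.65e+11 kJ/mol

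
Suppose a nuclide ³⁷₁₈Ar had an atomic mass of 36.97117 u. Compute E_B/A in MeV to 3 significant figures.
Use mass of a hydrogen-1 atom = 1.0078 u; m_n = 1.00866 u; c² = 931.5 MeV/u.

With 18 protons and 19 neutrons (A = 37):
Total constituent mass: 18 × 1.0078 + 19 × 1.00866 = 37.30494 u
Mass defect Δm = 37.30494 − 36.97117 = 0.33377 u
Binding energy = Δm·c² = 0.33377 × 931.5 MeV/u = 310.907 MeV
Per nucleon: 310.907 / 37 = 8.403 MeV

8.40 MeV/nucleon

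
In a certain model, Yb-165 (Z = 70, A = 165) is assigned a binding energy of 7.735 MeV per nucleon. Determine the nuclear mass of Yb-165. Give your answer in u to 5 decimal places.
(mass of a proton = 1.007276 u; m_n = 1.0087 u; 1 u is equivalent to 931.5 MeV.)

Total binding energy = 165 × 7.735 = 1276.275 MeV
Mass defect = 1276.275 MeV / (931.5 MeV/u) = 1.3701288 u
Constituent mass = 70(1.007276) + 95(1.0087) = 166.335820 u
Nuclear mass = 166.335820 − 1.3701288 = 164.9656912 u ≈ 164.96569 u (to 5 decimal places)

164.96569 u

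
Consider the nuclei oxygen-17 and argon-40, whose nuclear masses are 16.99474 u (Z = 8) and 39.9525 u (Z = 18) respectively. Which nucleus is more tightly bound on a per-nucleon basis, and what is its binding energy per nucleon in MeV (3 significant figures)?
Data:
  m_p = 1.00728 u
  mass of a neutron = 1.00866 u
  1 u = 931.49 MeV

oxygen-17: Σm = 8(1.00728) + 9(1.00866) = 17.13618 u; Δm = 0.14144 u; E_B = 131.75 MeV; E_B/A = 7.750 MeV
argon-40: Σm = 18(1.00728) + 22(1.00866) = 40.32156 u; Δm = 0.36906 u; E_B = 343.776 MeV; E_B/A = 8.594 MeV
argon-40 has the higher binding energy per nucleon, so it is the more tightly bound nucleus.

argon-40; 8.59 MeV/nucleon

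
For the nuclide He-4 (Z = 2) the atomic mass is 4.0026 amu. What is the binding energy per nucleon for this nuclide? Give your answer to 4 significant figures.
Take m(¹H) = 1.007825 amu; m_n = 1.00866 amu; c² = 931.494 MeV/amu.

7.072 MeV/nucleon

Z = 2, so N = A − Z = 4 − 2 = 2.
Σm = 2·m(¹H) + 2·m_n = 2.015650 + 2.01732 = 4.032970 amu
Δm = 4.032970 − 4.0026 = 0.030370 amu
E_B = 0.030370 × 931.494 = 28.2895 MeV
BE/A = 28.2895 MeV / 4 = 7.072 MeV/nucleon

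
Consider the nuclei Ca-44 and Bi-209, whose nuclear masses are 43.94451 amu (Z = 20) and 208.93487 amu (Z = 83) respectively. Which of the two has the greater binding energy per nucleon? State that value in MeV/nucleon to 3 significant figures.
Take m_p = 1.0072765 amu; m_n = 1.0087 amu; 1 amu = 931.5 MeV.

Ca-44: Σm = 20(1.0072765) + 24(1.0087) = 44.3543300 amu; Δm = 0.4098200 amu; E_B = 381.75 MeV; E_B/A = 8.676 MeV
Bi-209: Σm = 83(1.0072765) + 126(1.0087) = 210.7001495 amu; Δm = 1.7652795 amu; E_B = 1644.4 MeV; E_B/A = 7.868 MeV
Ca-44 has the higher binding energy per nucleon, so it is the more tightly bound nucleus.

Ca-44; 8.68 MeV/nucleon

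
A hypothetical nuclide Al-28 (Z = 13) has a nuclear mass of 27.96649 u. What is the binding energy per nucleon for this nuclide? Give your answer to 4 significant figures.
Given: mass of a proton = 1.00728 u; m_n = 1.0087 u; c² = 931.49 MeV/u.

8.605 MeV/nucleon

With 13 protons and 15 neutrons (A = 28):
Total constituent mass: 13 × 1.00728 + 15 × 1.0087 = 28.22514 u
Δm = 28.22514 − 27.96649 = 0.25865 u
E_B = 0.25865 × 931.49 = 240.930 MeV
Dividing by A = 28 gives 8.605 MeV per nucleon.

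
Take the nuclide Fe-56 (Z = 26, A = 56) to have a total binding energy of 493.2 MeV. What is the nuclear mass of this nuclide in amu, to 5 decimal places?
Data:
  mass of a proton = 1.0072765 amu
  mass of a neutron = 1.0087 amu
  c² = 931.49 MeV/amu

Mass defect = 493.2 MeV / (931.49 MeV/amu) = 0.5294743 amu
Constituent mass = 26(1.0072765) + 30(1.0087) = 56.4501890 amu
Nuclear mass = 56.4501890 − 0.5294743 = 55.9207147 amu ≈ 55.92071 amu (to 5 decimal places)

55.92071 amu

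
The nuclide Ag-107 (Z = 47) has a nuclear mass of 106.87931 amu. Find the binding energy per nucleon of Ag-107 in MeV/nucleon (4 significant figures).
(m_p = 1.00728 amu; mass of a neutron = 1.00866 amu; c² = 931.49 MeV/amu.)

The nucleus contains 47 protons and 107 − 47 = 60 neutrons.
Total constituent mass: 47 × 1.00728 + 60 × 1.00866 = 107.86176 amu
The mass defect is 107.86176 − 106.87931 = 0.98245 amu.
Binding energy = Δm·c² = 0.98245 × 931.49 MeV/amu = 915.142 MeV
BE/A = 915.142 MeV / 107 = 8.553 MeV/nucleon

8.553 MeV/nucleon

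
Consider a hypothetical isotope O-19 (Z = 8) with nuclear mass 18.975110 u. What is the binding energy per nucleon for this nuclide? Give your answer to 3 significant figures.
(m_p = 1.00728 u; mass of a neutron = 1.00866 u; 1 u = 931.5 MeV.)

Σm = 8·m_p + 11·m_n = 8.05824 + 11.09526 = 19.15350 u
Mass defect Δm = 19.15350 − 18.975110 = 0.178390 u
Converting to energy: 0.178390 u × 931.5 MeV/u = 166.170 MeV
BE/A = 166.170 MeV / 19 = 8.746 MeV/nucleon

8.75 MeV/nucleon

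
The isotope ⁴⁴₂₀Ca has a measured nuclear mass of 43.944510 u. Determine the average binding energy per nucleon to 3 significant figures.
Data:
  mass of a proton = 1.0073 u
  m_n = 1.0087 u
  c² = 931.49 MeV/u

With 20 protons and 24 neutrons (A = 44):
Mass of separated nucleons = 20(1.0073) + 24(1.0087) = 20.1460 + 24.2088 = 44.3548 u
The mass defect is 44.3548 − 43.944510 = 0.410290 u.
Binding energy = Δm·c² = 0.410290 × 931.49 MeV/u = 382.181 MeV
BE/A = 382.181 MeV / 44 = 8.686 MeV/nucleon

8.69 MeV/nucleon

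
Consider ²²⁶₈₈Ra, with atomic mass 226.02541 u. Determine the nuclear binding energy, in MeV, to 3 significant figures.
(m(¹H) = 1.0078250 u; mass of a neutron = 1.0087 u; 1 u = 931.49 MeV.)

With 88 protons and 138 neutrons (A = 226):
Σm = 88·m(¹H) + 138·m_n = 88.6886000 + 139.2006 = 227.8892000 u
Mass defect Δm = 227.8892000 − 226.02541 = 1.8637900 u
E_B = 1.8637900 × 931.49 = 1736.10 MeV

1740 MeV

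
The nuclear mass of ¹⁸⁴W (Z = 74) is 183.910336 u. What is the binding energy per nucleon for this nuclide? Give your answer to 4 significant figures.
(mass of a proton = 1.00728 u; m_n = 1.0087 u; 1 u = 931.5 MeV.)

With 74 protons and 110 neutrons (A = 184):
Σm = 74·m_p + 110·m_n = 74.53872 + 110.9570 = 185.49572 u
Δm = 185.49572 − 183.910336 = 1.585384 u
E_B = 1.585384 × 931.5 = 1476.79 MeV
BE/A = 1476.79 MeV / 184 = 8.026 MeV/nucleon

8.026 MeV/nucleon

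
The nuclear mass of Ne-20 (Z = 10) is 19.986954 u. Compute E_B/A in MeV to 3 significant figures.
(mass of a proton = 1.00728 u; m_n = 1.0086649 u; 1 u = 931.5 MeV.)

Z = 10, so N = A − Z = 20 − 10 = 10.
Total constituent mass: 10 × 1.00728 + 10 × 1.0086649 = 20.1594490 u
Δm = 20.1594490 − 19.986954 = 0.1724950 u
Converting to energy: 0.1724950 u × 931.5 MeV/u = 160.679 MeV
Per nucleon: 160.679 / 20 = 8.034 MeV

8.03 MeV/nucleon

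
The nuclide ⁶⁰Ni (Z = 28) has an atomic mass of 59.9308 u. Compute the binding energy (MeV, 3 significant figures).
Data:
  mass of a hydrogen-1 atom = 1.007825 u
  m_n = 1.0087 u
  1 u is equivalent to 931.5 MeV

528 MeV

With 28 protons and 32 neutrons (A = 60):
Σm = 28·m(¹H) + 32·m_n = 28.219100 + 32.2784 = 60.497500 u
Mass defect Δm = 60.497500 − 59.9308 = 0.566700 u
Converting to energy: 0.566700 u × 931.5 MeV/u = 527.881 MeV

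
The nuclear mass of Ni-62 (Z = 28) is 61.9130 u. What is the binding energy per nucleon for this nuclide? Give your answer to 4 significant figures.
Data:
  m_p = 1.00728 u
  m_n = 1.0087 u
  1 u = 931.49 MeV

The nucleus contains 28 protons and 62 − 28 = 34 neutrons.
Σm = 28·m_p + 34·m_n = 28.20384 + 34.2958 = 62.49964 u
Mass defect Δm = 62.49964 − 61.9130 = 0.58664 u
Binding energy = Δm·c² = 0.58664 × 931.49 MeV/u = 546.449 MeV
Per nucleon: 546.449 / 62 = 8.814 MeV

8.814 MeV/nucleon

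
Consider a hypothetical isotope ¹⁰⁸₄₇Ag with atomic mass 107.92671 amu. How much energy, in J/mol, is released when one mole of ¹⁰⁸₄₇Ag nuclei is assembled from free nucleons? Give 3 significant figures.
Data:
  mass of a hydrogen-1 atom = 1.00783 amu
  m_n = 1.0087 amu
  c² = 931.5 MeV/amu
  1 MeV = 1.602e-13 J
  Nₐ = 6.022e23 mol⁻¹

8.73e+13 J/mol

With 47 protons and 61 neutrons (A = 108):
Σm = 47·m(¹H) + 61·m_n = 47.36801 + 61.5307 = 108.89871 amu
Mass defect Δm = 108.89871 − 107.92671 = 0.97200 amu
E_B = 0.97200 × 931.5 = 905.418 MeV
Per nucleus in joules: 905.418 MeV × 1.602e-13 J/MeV = 1.4505e-10 J
Per mole: 1.4505e-10 J × 6.022e23 mol⁻¹ = 8.7349e+13 J/mol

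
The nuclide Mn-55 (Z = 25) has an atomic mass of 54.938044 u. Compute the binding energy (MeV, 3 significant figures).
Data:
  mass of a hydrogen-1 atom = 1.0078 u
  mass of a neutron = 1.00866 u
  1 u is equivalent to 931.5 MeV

Mass of separated nucleons = 25(1.0078) + 30(1.00866) = 25.1950 + 30.25980 = 55.45480 u
Δm = 55.45480 − 54.938044 = 0.516756 u
E_B = 0.516756 × 931.5 = 481.358 MeV

481 MeV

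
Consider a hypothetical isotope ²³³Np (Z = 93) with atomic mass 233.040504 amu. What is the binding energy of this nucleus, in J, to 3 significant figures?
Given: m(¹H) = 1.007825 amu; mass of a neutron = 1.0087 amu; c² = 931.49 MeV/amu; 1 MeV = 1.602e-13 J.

The nucleus contains 93 protons and 233 − 93 = 140 neutrons.
Σm = 93·m(¹H) + 140·m_n = 93.727725 + 141.2180 = 234.945725 amu
Mass defect Δm = 234.945725 − 233.040504 = 1.905221 amu
Converting to energy: 1.905221 amu × 931.49 MeV/amu = 1774.69 MeV
In joules: 1774.69 MeV × 1.602e-13 J/MeV = 2.8431e-10 J

2.84e-10 J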